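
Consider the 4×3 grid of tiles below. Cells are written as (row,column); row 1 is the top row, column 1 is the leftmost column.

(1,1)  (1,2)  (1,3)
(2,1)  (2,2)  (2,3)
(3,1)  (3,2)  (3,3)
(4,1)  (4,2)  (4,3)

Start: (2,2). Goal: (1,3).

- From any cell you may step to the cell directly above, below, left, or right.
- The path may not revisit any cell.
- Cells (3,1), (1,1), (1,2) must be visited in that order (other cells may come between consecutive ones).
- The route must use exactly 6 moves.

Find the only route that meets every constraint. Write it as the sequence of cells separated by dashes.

(2,2) - (3,2) - (3,1) - (2,1) - (1,1) - (1,2) - (1,3)

The waypoints must appear in the order (3,1), (1,1), (1,2), with no cell reused.
Route from (2,2): down 1 to (3,2), left 1 to (3,1), up 2 to (1,1), right 2 to (1,3) — 6 moves in all.
Check: order respected ((3,1) at step 2, (1,1) at step 4, (1,2) at step 5); 6 moves as required.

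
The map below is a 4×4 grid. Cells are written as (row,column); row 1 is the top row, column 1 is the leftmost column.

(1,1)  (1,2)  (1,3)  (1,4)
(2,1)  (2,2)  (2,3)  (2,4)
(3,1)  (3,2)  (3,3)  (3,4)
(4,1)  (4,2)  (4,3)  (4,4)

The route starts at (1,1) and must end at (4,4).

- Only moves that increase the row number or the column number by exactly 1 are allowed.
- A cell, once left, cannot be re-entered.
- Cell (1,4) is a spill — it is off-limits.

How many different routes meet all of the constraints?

A right/down-only route from (1,1) to (4,4) makes exactly 3 down-moves and 3 right-moves in some order.
With no other constraints that would be C(6,3) = 20 routes.
Subtract routes through each blocked cell (inclusion–exclusion for overlaps): − through (1,4): 1 → 19.
That gives 19 routes.

19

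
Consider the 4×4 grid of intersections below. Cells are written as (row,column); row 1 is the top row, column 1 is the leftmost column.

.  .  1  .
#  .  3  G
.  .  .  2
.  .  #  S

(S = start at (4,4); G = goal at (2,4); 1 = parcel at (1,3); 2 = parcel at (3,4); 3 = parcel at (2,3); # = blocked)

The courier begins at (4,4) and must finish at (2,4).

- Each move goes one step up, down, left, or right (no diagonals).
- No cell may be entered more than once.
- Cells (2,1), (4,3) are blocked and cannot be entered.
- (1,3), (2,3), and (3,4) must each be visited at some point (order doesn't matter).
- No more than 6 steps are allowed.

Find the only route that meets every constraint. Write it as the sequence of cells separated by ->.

(4,4) -> (3,4) -> (3,3) -> (2,3) -> (1,3) -> (1,4) -> (2,4)

The 6-move cap with required stops at (1,3), (2,3), (3,4) leaves no slack for detours.
Route from (4,4): up to (3,4), left to (3,3), 2× up (reaching (1,3)), right to (1,4), down to (2,4) — 6 moves in all.
Check: all required cells visited; 6 ≤ 6 moves.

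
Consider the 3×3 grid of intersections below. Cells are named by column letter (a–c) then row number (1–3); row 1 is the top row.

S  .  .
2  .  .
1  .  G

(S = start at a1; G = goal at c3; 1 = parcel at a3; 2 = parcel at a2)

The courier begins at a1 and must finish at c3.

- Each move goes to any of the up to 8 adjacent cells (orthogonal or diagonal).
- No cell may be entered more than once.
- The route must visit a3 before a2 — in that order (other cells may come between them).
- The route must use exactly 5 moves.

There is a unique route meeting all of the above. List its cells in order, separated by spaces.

a1 b2 a3 a2 b3 c3

The waypoints must appear in the order a3, a2, with no cell reused.
Route from a1: down-right to b2, down-left to a3, up to a2, down-right to b3, right to c3 — 5 moves in all.
Check: order respected (1 at step 2, 2 at step 3); 5 moves as required.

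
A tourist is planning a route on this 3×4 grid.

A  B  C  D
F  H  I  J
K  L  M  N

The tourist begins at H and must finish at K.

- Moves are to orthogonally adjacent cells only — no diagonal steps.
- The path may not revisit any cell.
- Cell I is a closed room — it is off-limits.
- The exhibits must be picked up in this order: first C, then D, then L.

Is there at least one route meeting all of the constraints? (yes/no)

One route that works: H → B → C → D → J → N → M → L → K.

yes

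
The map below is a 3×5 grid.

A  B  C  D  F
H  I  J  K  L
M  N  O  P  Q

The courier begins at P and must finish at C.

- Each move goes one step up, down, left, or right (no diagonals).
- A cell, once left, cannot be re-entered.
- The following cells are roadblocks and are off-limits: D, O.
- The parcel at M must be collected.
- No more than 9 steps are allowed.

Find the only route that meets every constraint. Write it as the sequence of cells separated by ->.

The 9-move cap with required stops at M leaves no slack for detours.
Route from P: up 1 to K, left 2 to I, down 1 to N, left 1 to M, up 2 to A, right 2 to C — 9 moves in all.
Check: all required cells visited; 9 ≤ 9 moves.

P -> K -> J -> I -> N -> M -> H -> A -> B -> C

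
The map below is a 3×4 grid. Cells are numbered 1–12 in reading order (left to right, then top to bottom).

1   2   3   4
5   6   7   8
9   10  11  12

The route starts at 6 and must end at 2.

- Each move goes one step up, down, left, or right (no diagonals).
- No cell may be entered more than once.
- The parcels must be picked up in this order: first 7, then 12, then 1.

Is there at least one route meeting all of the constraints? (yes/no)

One route that works: 6 → 7 → 8 → 12 → 11 → 10 → 9 → 5 → 1 → 2.

yes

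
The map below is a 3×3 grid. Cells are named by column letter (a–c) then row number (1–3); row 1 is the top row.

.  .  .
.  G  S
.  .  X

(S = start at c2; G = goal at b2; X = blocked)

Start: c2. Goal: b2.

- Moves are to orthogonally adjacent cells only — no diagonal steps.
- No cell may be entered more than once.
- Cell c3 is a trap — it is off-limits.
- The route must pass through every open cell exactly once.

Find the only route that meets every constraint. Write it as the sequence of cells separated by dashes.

Need to visit all 8 open cells exactly once, starting at c2 and ending at b2.
Cell c1 has only two open neighbours (c2 and b1), so the path must pass straight through it: one of those is the cell it's entered from and the other is where it exits.
Route from c2: up 1 to c1, left 2 to a1, down 2 to a3, right 1 to b3, up 1 to b2 — 7 moves in all.
Check: all 8 open cells covered.

c2 - c1 - b1 - a1 - a2 - a3 - b3 - b2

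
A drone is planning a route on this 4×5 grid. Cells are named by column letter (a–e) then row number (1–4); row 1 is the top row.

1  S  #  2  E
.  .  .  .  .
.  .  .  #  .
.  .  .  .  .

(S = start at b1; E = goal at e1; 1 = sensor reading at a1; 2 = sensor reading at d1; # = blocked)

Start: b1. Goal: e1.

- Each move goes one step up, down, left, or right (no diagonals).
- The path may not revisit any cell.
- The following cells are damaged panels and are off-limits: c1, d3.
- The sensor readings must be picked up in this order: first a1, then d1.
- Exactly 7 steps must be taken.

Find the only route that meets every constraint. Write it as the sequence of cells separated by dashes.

b1 - a1 - a2 - b2 - c2 - d2 - d1 - e1

The waypoints must appear in the order a1, d1, with no cell reused.
Route from b1: left 1 to a1, down 1 to a2, right 3 to d2, up 1 to d1, right 1 to e1 — 7 moves in all.
Check: order respected (1 at step 1, 2 at step 6); 7 moves as required.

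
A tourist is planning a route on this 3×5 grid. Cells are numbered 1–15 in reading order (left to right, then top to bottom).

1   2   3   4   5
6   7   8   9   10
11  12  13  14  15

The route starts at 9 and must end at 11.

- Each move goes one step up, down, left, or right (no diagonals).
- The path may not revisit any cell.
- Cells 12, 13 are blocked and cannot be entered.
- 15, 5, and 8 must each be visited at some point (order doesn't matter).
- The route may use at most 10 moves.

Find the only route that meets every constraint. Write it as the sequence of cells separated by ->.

The budget equals the shortest possible length, so every move has to be on a shortest route through the required cells.
Route from 9: down 1 to 14, right 1 to 15, up 2 to 5, left 2 to 3, down 1 to 8, left 2 to 6, down 1 to 11 — 10 moves in all.
Check: all required cells visited; 10 ≤ 10 moves.

9 -> 14 -> 15 -> 10 -> 5 -> 4 -> 3 -> 8 -> 7 -> 6 -> 11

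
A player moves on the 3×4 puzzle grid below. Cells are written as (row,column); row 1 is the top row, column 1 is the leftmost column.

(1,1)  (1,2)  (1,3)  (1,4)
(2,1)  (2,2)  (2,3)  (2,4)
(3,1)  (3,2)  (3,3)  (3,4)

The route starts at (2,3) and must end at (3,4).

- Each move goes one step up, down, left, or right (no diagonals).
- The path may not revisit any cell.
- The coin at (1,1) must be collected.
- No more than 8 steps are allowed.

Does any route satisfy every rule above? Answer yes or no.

One route that works: (2,3) → (1,3) → (1,2) → (1,1) → (2,1) → (3,1) → (3,2) → (3,3) → (3,4).

yes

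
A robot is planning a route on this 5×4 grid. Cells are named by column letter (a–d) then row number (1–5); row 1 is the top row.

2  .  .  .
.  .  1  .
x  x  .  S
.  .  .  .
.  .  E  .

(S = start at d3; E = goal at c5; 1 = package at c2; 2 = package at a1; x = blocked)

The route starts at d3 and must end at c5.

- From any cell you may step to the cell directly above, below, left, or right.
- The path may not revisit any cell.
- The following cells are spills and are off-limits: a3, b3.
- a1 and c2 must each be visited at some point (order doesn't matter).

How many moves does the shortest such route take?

11

Any route passes through a1 and c2 in some order between d3 and c5. Summing Manhattan distances along each leg and taking the cheapest ordering (d3 → c2 → a1 → c5) gives a lower bound of 2 + 3 + 6 = 11 moves.
A route of 11 moves achieves this: d3 → d2 → d1 → c1 → b1 → a1 → a2 → b2 → c2 → c3 → c4 → c5.
Since 11 matches the lower bound, it is optimal.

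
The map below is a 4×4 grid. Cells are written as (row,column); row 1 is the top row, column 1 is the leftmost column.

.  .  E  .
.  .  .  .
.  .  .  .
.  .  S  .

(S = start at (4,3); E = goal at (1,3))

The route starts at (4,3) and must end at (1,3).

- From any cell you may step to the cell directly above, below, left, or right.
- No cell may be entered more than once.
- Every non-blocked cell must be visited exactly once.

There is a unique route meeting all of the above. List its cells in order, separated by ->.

(4,3) -> (4,4) -> (3,4) -> (3,3) -> (3,2) -> (4,2) -> (4,1) -> (3,1) -> (2,1) -> (1,1) -> (1,2) -> (2,2) -> (2,3) -> (2,4) -> (1,4) -> (1,3)

Need to visit all 16 open cells exactly once, starting at (4,3) and ending at (1,3).
Cell (1,4) has only two open neighbours ((2,4) and (1,3)), so the path must pass straight through it: one of those is the cell it's entered from and the other is where it exits.
Route from (4,3): right to (4,4), up to (3,4), 2× left (reaching (3,2)), down to (4,2), left to (4,1), 3× up (reaching (1,1)), right to (1,2), down to (2,2), 2× right (reaching (2,4)), up to (1,4), left to (1,3) — 15 moves in all.
Check: all 16 open cells covered.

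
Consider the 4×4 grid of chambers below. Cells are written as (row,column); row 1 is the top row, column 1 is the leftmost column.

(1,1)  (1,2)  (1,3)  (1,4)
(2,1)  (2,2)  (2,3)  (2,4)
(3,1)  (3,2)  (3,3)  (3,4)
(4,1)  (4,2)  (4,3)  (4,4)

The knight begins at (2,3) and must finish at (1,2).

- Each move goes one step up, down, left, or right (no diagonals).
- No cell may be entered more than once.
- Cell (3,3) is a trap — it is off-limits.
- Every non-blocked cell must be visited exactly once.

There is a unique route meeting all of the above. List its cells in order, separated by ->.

Need to visit all 15 open cells exactly once, starting at (2,3) and ending at (1,2).
Cell (4,4) has only two open neighbours ((3,4) and (4,3)), so the path must pass straight through it: one of those is the cell it's entered from and the other is where it exits.
Route from (2,3): up 1 to (1,3), right 1 to (1,4), down 3 to (4,4), left 3 to (4,1), up 1 to (3,1), right 1 to (3,2), up 1 to (2,2), left 1 to (2,1), up 1 to (1,1), right 1 to (1,2) — 14 moves in all.
Check: all 15 open cells covered.

(2,3) -> (1,3) -> (1,4) -> (2,4) -> (3,4) -> (4,4) -> (4,3) -> (4,2) -> (4,1) -> (3,1) -> (3,2) -> (2,2) -> (2,1) -> (1,1) -> (1,2)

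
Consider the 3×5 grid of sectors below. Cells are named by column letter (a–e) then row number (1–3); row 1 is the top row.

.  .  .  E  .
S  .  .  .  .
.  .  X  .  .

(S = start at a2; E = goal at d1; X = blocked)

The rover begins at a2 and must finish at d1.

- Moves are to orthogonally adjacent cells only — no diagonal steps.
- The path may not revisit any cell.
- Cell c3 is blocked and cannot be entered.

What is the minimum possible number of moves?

The Manhattan distance from a2 to d1 is |2−1| + |1−4| = 4, so at least 4 moves are needed.
A route of 4 moves achieves this: a2 → a1 → b1 → c1 → d1.
Since 4 matches the lower bound, it is optimal.

4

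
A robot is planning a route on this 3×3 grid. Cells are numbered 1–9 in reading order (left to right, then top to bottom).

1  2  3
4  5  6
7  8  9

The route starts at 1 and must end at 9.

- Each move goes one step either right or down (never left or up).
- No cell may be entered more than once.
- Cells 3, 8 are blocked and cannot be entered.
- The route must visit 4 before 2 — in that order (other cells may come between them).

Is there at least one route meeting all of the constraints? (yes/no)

no

2 lies above 4, so going from 4 to 2 would need an upward move — but moves only go right/down, so 4 cannot be visited before 2.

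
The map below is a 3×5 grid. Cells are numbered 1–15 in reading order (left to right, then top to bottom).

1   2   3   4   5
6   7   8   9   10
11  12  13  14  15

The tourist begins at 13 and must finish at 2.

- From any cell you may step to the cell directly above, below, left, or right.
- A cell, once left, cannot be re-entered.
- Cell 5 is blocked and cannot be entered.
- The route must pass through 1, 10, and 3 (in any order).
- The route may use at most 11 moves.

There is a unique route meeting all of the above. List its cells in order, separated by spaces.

Any route must reach 1, 10, and 3 and still end at 2 within 11 moves, so the order of the required stops is forced.
Route from 13: right 2 to 15, up 1 to 10, left 1 to 9, up 1 to 4, left 1 to 3, down 1 to 8, left 2 to 6, up 1 to 1, right 1 to 2 — 11 moves in all.
Check: all required cells visited; 11 ≤ 11 moves.

13 14 15 10 9 4 3 8 7 6 1 2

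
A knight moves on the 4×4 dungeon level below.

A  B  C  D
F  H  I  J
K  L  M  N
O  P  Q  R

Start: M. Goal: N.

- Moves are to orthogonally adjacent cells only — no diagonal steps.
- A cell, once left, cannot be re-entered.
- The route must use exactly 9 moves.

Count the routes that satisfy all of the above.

Need simple routes of exactly 9 moves from M to N (Manhattan distance 1, so 4 moves are spent on a detour and 4 undoing it).
Branch systematically from the start, pruning whenever the remaining move budget drops below the Manhattan distance to N or differs from it in parity. Grouping the completions by first move — via I: 5; via Q: 6; via L: 10 (no valid completion starts via N) — and summing: 5 + 6 + 10 = 21.
That gives 21 routes.

21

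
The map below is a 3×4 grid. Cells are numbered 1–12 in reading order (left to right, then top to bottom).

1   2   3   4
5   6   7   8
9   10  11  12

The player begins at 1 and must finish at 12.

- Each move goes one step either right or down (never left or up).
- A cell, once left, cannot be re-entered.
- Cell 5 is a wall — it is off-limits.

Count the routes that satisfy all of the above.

A right/down-only route from 1 to 12 makes exactly 2 down-moves and 3 right-moves in some order.
With no other constraints that would be C(5,2) = 10 routes.
Subtract routes through each blocked cell (inclusion–exclusion for overlaps): − through 5: 4 → 6.
That gives 6 routes.

6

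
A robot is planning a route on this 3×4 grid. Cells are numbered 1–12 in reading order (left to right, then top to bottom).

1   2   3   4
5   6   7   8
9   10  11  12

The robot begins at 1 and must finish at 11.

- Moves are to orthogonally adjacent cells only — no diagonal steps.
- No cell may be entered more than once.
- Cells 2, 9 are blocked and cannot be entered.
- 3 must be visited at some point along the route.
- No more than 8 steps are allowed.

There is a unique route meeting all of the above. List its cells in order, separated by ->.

1 -> 5 -> 6 -> 7 -> 3 -> 4 -> 8 -> 12 -> 11

The 8-move cap with required stops at 3 leaves no slack for detours.
Route from 1: down to 5, 2× right (reaching 7), up to 3, right to 4, 2× down (reaching 12), left to 11 — 8 moves in all.
Check: all required cells visited; 8 ≤ 8 moves.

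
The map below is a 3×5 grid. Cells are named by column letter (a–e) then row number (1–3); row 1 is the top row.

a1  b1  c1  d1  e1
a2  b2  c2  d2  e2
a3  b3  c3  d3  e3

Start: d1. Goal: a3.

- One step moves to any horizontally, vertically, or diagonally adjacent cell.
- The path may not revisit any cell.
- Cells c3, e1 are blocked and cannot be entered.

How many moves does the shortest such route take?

With diagonal moves allowed, the Chebyshev distance max(|Δrow|,|Δcol|) from d1 to a3 is 3, so at least 3 moves are needed.
A route of 3 moves achieves this: d1 → c1 → b2 → a3.
Since 3 matches the lower bound, it is optimal.

3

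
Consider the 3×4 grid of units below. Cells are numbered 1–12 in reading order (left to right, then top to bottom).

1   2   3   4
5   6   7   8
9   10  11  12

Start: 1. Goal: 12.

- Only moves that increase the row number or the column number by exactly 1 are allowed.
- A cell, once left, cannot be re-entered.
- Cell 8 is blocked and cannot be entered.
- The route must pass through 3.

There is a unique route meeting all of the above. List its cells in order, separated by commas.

1, 2, 3, 7, 11, 12

Moves only go right or down, so the column and row indices never decrease.
Route from 1: right 2 to 3, down 2 to 11, right 1 to 12 — 5 moves in all.
Check: all required cells visited.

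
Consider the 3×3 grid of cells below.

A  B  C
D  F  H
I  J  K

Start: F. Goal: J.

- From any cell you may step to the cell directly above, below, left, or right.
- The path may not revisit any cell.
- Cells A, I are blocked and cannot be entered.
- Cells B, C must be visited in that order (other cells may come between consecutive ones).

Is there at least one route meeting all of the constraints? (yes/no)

yes

One route that works: F → B → C → H → K → J.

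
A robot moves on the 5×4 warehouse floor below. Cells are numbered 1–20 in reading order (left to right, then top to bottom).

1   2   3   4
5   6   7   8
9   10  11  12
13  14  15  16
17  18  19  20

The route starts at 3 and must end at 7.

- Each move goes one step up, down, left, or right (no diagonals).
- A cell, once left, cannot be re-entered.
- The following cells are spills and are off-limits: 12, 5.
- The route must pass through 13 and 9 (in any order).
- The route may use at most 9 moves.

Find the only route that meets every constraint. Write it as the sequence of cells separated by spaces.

3 2 6 10 9 13 14 15 11 7

The budget equals the shortest possible length, so every move has to be on a shortest route through the required cells.
Route from 3: left to 2, 2× down (reaching 10), left to 9, down to 13, 2× right (reaching 15), 2× up (reaching 7) — 9 moves in all.
Check: all required cells visited; 9 ≤ 9 moves.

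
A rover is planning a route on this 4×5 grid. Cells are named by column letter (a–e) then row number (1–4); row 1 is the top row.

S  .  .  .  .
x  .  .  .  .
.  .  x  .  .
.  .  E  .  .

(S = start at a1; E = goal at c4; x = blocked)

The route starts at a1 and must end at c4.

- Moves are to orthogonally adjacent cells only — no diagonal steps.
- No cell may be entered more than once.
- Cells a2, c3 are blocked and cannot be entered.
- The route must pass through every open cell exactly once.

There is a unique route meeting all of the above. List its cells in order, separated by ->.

Need to visit all 18 open cells exactly once, starting at a1 and ending at c4.
Cell a3 has only two open neighbours (a4 and b3), so the path must pass straight through it: one of those is the cell it's entered from and the other is where it exits.
Route from a1: 4× right (reaching e1), 3× down (reaching e4), left to d4, 2× up (reaching d2), 2× left (reaching b2), down to b3, left to a3, down to a4, 2× right (reaching c4) — 17 moves in all.
Check: all 18 open cells covered.

a1 -> b1 -> c1 -> d1 -> e1 -> e2 -> e3 -> e4 -> d4 -> d3 -> d2 -> c2 -> b2 -> b3 -> a3 -> a4 -> b4 -> c4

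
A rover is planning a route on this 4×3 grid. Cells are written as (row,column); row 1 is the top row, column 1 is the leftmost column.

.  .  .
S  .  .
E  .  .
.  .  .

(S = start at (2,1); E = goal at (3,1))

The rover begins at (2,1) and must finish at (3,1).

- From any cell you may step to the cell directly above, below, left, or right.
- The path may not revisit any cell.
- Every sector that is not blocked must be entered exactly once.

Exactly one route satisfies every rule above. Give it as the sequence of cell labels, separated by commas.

(2,1), (1,1), (1,2), (1,3), (2,3), (2,2), (3,2), (3,3), (4,3), (4,2), (4,1), (3,1)

Need to visit all 12 open cells exactly once, starting at (2,1) and ending at (3,1).
Route from (2,1): up 1 to (1,1), right 2 to (1,3), down 1 to (2,3), left 1 to (2,2), down 1 to (3,2), right 1 to (3,3), down 1 to (4,3), left 2 to (4,1), up 1 to (3,1) — 11 moves in all.
Check: all 12 open cells covered.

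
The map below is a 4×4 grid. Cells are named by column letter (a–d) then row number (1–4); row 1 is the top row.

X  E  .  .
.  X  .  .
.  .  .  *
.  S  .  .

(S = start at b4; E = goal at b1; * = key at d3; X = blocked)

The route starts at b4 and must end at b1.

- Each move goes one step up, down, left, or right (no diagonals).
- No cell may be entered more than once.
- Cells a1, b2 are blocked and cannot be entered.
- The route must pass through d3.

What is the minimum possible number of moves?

7

Any route passes through d3 somewhere between b4 and b1. Summing Manhattan distances along the two legs (b4 → d3 → b1) gives a lower bound of 3 + 4 = 7 moves.
A route of 7 moves achieves this: b4 → b3 → c3 → d3 → d2 → d1 → c1 → b1.
Since 7 matches the lower bound, it is optimal.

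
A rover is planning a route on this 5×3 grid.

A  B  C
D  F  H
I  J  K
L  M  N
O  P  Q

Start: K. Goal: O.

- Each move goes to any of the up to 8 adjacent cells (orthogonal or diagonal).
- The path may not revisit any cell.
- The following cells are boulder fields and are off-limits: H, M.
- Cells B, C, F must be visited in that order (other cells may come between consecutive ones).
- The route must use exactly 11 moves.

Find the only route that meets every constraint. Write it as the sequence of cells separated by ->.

K -> N -> J -> D -> A -> B -> C -> F -> I -> L -> P -> O

The waypoints must appear in the order B, C, F, with no cell reused.
Route from K: down 1 to N, up-left 2 to D, up 1 to A, right 2 to C, down-left 2 to I, down 1 to L, down-right 1 to P, left 1 to O — 11 moves in all.
Check: order respected (B at step 5, C at step 6, F at step 7); 11 moves as required.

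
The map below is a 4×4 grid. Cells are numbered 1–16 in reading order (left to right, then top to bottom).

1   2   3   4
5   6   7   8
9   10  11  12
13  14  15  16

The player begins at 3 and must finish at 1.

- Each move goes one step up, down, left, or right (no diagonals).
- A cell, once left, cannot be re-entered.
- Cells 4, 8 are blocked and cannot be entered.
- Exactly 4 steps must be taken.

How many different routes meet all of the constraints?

3

Need simple routes of exactly 4 moves from 3 to 1 (Manhattan distance 2, so 1 moves are spent on a detour and 1 undoing it).
Enumerating: 3 7 6 2 1 | 3 7 6 5 1 | 3 2 6 5 1.
That gives 3 routes.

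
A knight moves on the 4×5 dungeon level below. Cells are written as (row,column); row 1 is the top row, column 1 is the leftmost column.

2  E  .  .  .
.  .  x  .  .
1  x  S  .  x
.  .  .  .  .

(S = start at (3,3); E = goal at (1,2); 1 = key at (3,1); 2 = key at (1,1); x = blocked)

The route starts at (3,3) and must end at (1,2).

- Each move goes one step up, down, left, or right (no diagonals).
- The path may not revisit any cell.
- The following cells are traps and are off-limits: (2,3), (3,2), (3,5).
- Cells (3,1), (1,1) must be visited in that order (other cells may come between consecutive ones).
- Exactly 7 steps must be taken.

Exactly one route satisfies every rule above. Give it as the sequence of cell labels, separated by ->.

The waypoints must appear in the order (3,1), (1,1), with no cell reused.
Route from (3,3): down 1 to (4,3), left 2 to (4,1), up 3 to (1,1), right 1 to (1,2) — 7 moves in all.
Check: order respected (1 at step 4, 2 at step 6); 7 moves as required.

(3,3) -> (4,3) -> (4,2) -> (4,1) -> (3,1) -> (2,1) -> (1,1) -> (1,2)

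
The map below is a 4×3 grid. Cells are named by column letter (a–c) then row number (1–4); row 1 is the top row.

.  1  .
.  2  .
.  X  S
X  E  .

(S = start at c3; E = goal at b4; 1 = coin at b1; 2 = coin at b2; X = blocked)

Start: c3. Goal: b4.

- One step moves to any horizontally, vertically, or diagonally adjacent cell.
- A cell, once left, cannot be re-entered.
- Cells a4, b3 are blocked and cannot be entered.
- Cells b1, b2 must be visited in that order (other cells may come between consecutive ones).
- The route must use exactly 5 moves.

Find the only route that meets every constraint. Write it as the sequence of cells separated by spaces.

c3 c2 b1 b2 a3 b4

The waypoints must appear in the order b1, b2, with no cell reused.
Route from c3: up to c2, up-left to b1, down to b2, down-left to a3, down-right to b4 — 5 moves in all.
Check: order respected (1 at step 2, 2 at step 3); 5 moves as required.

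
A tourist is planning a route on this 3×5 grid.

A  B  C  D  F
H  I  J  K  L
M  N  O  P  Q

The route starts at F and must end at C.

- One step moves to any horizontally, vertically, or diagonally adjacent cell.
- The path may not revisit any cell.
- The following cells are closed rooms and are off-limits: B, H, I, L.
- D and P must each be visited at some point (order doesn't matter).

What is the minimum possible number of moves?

5

Any route passes through D and P in some order between F and C. Summing Chebyshev distances along each leg and taking the cheapest ordering (F → D → P → C) gives a lower bound of 1 + 2 + 2 = 5 moves.
A route of 5 moves achieves this: F → D → J → P → K → C.
Since 5 matches the lower bound, it is optimal.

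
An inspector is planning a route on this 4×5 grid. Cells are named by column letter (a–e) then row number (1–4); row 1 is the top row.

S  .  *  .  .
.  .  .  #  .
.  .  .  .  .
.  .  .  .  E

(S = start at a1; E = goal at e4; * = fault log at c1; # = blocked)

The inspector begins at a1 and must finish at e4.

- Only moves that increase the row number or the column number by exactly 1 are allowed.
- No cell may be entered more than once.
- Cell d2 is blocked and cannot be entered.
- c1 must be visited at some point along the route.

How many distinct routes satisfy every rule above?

4

A right/down-only route from a1 to e4 makes exactly 3 down-moves and 4 right-moves in some order.
With no other constraints that would be C(7,3) = 35 routes.
Split at c1 and multiply the segment counts (each segment already excludes blocked cells): a1→c1: 1; c1→e4: 4; product = 4.
That gives 4 routes.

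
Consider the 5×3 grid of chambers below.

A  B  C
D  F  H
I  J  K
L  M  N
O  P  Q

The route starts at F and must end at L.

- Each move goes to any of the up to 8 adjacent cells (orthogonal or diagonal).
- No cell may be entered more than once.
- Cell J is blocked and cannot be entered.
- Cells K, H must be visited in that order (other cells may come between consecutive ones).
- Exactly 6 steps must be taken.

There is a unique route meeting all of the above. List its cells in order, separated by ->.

The waypoints must appear in the order K, H, with no cell reused.
Route from F: down-right to K, up to H, up-left to B, down-left to D, 2× down (reaching L) — 6 moves in all.
Check: order respected (K at step 1, H at step 2); 6 moves as required.

F -> K -> H -> B -> D -> I -> L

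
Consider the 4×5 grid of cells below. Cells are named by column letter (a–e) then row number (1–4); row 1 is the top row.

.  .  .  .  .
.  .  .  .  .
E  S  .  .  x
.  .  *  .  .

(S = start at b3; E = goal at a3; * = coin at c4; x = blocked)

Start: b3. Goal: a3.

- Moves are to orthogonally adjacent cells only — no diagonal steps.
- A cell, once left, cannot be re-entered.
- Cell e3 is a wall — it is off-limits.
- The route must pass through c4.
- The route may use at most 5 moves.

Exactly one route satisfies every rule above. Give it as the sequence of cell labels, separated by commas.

b3, c3, c4, b4, a4, a3

Any route must reach c4 and still end at a3 within 5 moves, so the order of the required stops is forced.
Route from b3: right to c3, down to c4, 2× left (reaching a4), up to a3 — 5 moves in all.
Check: all required cells visited; 5 ≤ 5 moves.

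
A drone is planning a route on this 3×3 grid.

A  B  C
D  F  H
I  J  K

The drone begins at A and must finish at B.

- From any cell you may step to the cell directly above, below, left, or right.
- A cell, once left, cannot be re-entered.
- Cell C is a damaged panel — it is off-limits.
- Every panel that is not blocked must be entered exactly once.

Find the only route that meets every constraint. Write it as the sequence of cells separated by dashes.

Need to visit all 8 open cells exactly once, starting at A and ending at B.
Cell I has only two open neighbours (D and J), so the path must pass straight through it: one of those is the cell it's entered from and the other is where it exits.
Route from A: down 2 to I, right 2 to K, up 1 to H, left 1 to F, up 1 to B — 7 moves in all.
Check: all 8 open cells covered.

A - D - I - J - K - H - F - B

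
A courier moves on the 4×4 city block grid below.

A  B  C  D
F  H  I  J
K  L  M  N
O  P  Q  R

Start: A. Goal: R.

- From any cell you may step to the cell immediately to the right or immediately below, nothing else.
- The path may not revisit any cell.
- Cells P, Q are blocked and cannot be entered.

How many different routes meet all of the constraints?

10

A right/down-only route from A to R makes exactly 3 down-moves and 3 right-moves in some order.
With no other constraints that would be C(6,3) = 20 routes.
Subtract routes through each blocked cell (inclusion–exclusion for overlaps): − through P: 4 − through Q: 10 + through P&Q: 4 → 10.
That gives 10 routes.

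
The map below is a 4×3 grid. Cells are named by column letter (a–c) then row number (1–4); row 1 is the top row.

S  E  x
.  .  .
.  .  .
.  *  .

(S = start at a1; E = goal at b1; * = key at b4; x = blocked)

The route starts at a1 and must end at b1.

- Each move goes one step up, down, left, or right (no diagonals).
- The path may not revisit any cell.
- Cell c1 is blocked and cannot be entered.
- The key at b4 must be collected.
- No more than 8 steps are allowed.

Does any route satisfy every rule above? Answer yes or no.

One route that works: a1 → a2 → a3 → a4 → b4 → b3 → b2 → b1.

yes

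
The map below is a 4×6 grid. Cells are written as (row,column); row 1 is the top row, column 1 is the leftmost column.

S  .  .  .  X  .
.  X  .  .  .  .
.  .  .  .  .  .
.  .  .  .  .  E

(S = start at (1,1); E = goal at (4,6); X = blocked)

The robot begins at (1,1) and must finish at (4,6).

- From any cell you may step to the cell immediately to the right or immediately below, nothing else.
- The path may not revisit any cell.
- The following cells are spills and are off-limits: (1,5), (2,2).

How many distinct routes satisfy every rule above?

A right/down-only route from (1,1) to (4,6) makes exactly 3 down-moves and 5 right-moves in some order.
With no other constraints that would be C(8,3) = 56 routes.
Subtract routes through each blocked cell (inclusion–exclusion for overlaps): − through (1,5): 4 − through (2,2): 30 → 22.
That gives 22 routes.

22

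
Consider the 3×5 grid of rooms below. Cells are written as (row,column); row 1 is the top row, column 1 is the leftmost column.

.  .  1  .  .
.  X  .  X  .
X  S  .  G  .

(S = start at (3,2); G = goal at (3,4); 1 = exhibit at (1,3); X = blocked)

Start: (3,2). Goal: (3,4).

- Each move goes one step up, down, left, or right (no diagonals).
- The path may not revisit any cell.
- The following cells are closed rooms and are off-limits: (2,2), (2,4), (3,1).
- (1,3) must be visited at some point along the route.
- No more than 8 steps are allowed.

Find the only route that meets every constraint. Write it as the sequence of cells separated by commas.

The budget equals the shortest possible length, so every move has to be on a shortest route through the required cells.
Route from (3,2): right to (3,3), 2× up (reaching (1,3)), 2× right (reaching (1,5)), 2× down (reaching (3,5)), left to (3,4) — 8 moves in all.
Check: all required cells visited; 8 ≤ 8 moves.

(3,2), (3,3), (2,3), (1,3), (1,4), (1,5), (2,5), (3,5), (3,4)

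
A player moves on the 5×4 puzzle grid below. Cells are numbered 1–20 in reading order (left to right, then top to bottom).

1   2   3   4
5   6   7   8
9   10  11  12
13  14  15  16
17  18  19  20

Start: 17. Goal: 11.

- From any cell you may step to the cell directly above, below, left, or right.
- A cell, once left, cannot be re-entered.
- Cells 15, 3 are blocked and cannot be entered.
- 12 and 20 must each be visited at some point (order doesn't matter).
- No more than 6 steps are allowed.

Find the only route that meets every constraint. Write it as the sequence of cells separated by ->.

17 -> 18 -> 19 -> 20 -> 16 -> 12 -> 11

Any route must reach 12 and 20 and still end at 11 within 6 moves, so the order of the required stops is forced.
Route from 17: 3× right (reaching 20), 2× up (reaching 12), left to 11 — 6 moves in all.
Check: all required cells visited; 6 ≤ 6 moves.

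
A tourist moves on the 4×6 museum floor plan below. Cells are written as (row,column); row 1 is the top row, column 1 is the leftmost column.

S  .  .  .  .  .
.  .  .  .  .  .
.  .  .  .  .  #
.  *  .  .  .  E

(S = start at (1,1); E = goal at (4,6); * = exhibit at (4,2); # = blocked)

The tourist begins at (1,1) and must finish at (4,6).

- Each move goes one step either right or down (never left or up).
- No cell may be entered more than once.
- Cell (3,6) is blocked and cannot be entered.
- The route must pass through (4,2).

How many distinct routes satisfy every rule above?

4

A right/down-only route from (1,1) to (4,6) makes exactly 3 down-moves and 5 right-moves in some order.
With no other constraints that would be C(8,3) = 56 routes.
Split at (4,2) and multiply the segment counts (each segment already excludes blocked cells): (1,1)→(4,2): 4; (4,2)→(4,6): 1; product = 4.
That gives 4 routes.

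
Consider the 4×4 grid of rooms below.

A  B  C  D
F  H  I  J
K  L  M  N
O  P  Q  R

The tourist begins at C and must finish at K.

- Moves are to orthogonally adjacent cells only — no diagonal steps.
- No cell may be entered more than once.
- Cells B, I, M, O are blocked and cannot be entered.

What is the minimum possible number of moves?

The Manhattan distance from C to K is |1−3| + |3−1| = 4, so at least 4 moves are needed.
That bound ignores the blocked cells. Measuring each leg by the fewest moves that actually steer around them (C→K: 8) raises the lower bound to 8.
A route of 8 moves exists: C → D → J → N → R → Q → P → L → K.
Since 8 matches that lower bound, it is optimal.

8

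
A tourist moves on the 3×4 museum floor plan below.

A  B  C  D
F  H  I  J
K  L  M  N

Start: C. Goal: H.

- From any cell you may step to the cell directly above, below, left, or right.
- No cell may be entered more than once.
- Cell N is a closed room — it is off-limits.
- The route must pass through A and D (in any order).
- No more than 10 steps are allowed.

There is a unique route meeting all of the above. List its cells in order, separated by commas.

C, D, J, I, M, L, K, F, A, B, H

Any route must reach A and D and still end at H within 10 moves, so the order of the required stops is forced.
Route from C: right 1 to D, down 1 to J, left 1 to I, down 1 to M, left 2 to K, up 2 to A, right 1 to B, down 1 to H — 10 moves in all.
Check: all required cells visited; 10 ≤ 10 moves.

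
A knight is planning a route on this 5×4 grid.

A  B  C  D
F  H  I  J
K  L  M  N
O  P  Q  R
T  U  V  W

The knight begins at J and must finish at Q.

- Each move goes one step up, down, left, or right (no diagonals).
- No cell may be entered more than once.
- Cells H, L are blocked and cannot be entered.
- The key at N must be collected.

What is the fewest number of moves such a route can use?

3

Any route passes through N somewhere between J and Q. Summing Manhattan distances along the two legs (J → N → Q) gives a lower bound of 1 + 2 = 3 moves.
A route of 3 moves achieves this: J → N → R → Q.
Since 3 matches the lower bound, it is optimal.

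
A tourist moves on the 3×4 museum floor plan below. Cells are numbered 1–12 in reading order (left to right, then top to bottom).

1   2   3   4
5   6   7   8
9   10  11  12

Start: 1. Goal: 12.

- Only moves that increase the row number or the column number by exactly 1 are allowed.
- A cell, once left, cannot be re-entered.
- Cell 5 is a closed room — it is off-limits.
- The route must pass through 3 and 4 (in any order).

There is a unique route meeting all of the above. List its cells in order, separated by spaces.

Moves only go right or down, so the column and row indices never decrease.
Route from 1: 3× right (reaching 4), 2× down (reaching 12) — 5 moves in all.
Check: all required cells visited.

1 2 3 4 8 12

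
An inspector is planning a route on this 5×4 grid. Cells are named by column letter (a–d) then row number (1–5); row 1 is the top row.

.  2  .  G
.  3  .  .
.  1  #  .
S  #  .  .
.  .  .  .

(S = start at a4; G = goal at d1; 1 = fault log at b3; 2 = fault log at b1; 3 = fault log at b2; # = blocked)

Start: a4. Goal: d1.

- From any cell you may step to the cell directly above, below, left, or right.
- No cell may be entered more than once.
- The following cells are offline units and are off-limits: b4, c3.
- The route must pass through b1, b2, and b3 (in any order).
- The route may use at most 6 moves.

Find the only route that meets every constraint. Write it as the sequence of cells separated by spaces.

Any route must reach b1, b2, and b3 and still end at d1 within 6 moves, so the order of the required stops is forced.
Route from a4: up to a3, right to b3, 2× up (reaching b1), 2× right (reaching d1) — 6 moves in all.
Check: all required cells visited; 6 ≤ 6 moves.

a4 a3 b3 b2 b1 c1 d1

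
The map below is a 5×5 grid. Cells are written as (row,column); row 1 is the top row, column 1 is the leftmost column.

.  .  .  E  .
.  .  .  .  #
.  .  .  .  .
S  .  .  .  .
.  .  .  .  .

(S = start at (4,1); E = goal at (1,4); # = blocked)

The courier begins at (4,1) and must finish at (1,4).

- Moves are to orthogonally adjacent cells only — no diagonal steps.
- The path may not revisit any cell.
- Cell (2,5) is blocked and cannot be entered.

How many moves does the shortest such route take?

The Manhattan distance from (4,1) to (1,4) is |4−1| + |1−4| = 6, so at least 6 moves are needed.
A route of 6 moves achieves this: (4,1) → (3,1) → (2,1) → (1,1) → (1,2) → (1,3) → (1,4).
Since 6 matches the lower bound, it is optimal.

6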